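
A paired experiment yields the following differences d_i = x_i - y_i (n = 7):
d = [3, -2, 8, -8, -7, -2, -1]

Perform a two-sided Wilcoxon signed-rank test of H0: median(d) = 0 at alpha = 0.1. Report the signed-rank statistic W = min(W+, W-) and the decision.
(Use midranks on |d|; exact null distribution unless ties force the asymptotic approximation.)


Step 1: Drop any zero differences (none here) and take |d_i|.
|d| = [3, 2, 8, 8, 7, 2, 1]
Step 2: Midrank |d_i| (ties get averaged ranks).
ranks: |3|->4, |2|->2.5, |8|->6.5, |8|->6.5, |7|->5, |2|->2.5, |1|->1
Step 3: Attach original signs; sum ranks with positive sign and with negative sign.
W+ = 4 + 6.5 = 10.5
W- = 2.5 + 6.5 + 5 + 2.5 + 1 = 17.5
(Check: W+ + W- = 28 should equal n(n+1)/2 = 28.)
Step 4: Test statistic W = min(W+, W-) = 10.5.
Step 5: Ties in |d|, so use the tie-corrected normal approximation.
        E[W] = n(n+1)/4 = 7*8/4 = 14.
        Tie groups: |d|=2 (t=2), |d|=8 (t=2); sum(t^3 - t) = 12.
        Var[W] = n(n+1)(2n+1)/24 - sum(t^3-t)/48 = 840/24 - 12/48 = 34.75.
        z = (W - E[W]) / sqrt(Var[W]) = (10.5 - 14) / 5.8949 = -0.5937.
        Two-sided p = 2*Phi(z) = 0.552691.
Step 6: alpha = 0.1. fail to reject H0.

W+ = 10.5, W- = 17.5, W = min = 10.5, p = 0.552691, fail to reject H0.


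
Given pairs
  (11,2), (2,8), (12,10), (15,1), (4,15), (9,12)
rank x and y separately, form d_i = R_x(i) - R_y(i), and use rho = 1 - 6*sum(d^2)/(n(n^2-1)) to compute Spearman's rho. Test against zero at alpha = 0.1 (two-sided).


Step 1: Rank x and y separately (midranks; no ties here).
rank(x): 11->4, 2->1, 12->5, 15->6, 4->2, 9->3
rank(y): 2->2, 8->3, 10->4, 1->1, 15->6, 12->5
Step 2: d_i = R_x(i) - R_y(i); compute d_i^2.
  (4-2)^2=4, (1-3)^2=4, (5-4)^2=1, (6-1)^2=25, (2-6)^2=16, (3-5)^2=4
sum(d^2) = 54.
Step 3: rho = 1 - 6*54 / (6*(6^2 - 1)) = 1 - 324/210 = -0.542857.
Step 4: Under H0, t = rho * sqrt((n-2)/(1-rho^2)) = -1.2928 ~ t(4).
Step 5: Two-sided p-value from the t-distribution with 4 df = 0.265703.
Step 6: alpha = 0.1. fail to reject H0.

rho = -0.5429, p = 0.265703, fail to reject H0 at alpha = 0.1.


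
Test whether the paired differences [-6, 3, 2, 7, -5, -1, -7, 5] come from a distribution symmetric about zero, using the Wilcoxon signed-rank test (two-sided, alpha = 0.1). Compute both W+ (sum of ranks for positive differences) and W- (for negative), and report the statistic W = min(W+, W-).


Step 1: Drop any zero differences (none here) and take |d_i|.
|d| = [6, 3, 2, 7, 5, 1, 7, 5]
Step 2: Midrank |d_i| (ties get averaged ranks).
ranks: |6|->6, |3|->3, |2|->2, |7|->7.5, |5|->4.5, |1|->1, |7|->7.5, |5|->4.5
Step 3: Attach original signs; sum ranks with positive sign and with negative sign.
W+ = 3 + 2 + 7.5 + 4.5 = 17
W- = 6 + 4.5 + 1 + 7.5 = 19
(Check: W+ + W- = 36 should equal n(n+1)/2 = 36.)
Step 4: Test statistic W = min(W+, W-) = 17.
Step 5: Ties in |d|, so use the tie-corrected normal approximation.
        E[W] = n(n+1)/4 = 8*9/4 = 18.
        Tie groups: |d|=5 (t=2), |d|=7 (t=2); sum(t^3 - t) = 12.
        Var[W] = n(n+1)(2n+1)/24 - sum(t^3-t)/48 = 1224/24 - 12/48 = 50.75.
        z = (W - E[W]) / sqrt(Var[W]) = (17 - 18) / 7.1239 = -0.1404.
        Two-sided p = 2*Phi(z) = 0.888366.
Step 6: alpha = 0.1. fail to reject H0.

W+ = 17, W- = 19, W = min = 17, p = 0.888366, fail to reject H0.


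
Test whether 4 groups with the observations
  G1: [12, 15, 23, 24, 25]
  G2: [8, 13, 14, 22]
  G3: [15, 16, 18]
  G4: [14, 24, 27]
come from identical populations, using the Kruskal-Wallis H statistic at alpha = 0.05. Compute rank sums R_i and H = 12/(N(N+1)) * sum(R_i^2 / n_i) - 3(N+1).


Step 1: Combine all N = 15 observations and assign midranks.
sorted (value, group, rank): (8,G2,1), (12,G1,2), (13,G2,3), (14,G2,4.5), (14,G4,4.5), (15,G1,6.5), (15,G3,6.5), (16,G3,8), (18,G3,9), (22,G2,10), (23,G1,11), (24,G1,12.5), (24,G4,12.5), (25,G1,14), (27,G4,15)
Step 2: Sum ranks within each group.
R_1 = 46 (n_1 = 5)
R_2 = 18.5 (n_2 = 4)
R_3 = 23.5 (n_3 = 3)
R_4 = 32 (n_4 = 3)
Step 3: H = 12/(N(N+1)) * sum(R_i^2/n_i) - 3(N+1)
     = 12/(15*16) * (46^2/5 + 18.5^2/4 + 23.5^2/3 + 32^2/3) - 3*16
     = 0.050000 * 1034.18 - 48
     = 3.708958.
Step 4: Ties present; correction factor C = 1 - 18/(15^3 - 15) = 0.994643. Corrected H = 3.708958 / 0.994643 = 3.728935.
Step 5: Under H0, H ~ chi^2(3); p-value = 0.292261.
Step 6: alpha = 0.05. fail to reject H0.

H = 3.7289, df = 3, p = 0.292261, fail to reject H0.


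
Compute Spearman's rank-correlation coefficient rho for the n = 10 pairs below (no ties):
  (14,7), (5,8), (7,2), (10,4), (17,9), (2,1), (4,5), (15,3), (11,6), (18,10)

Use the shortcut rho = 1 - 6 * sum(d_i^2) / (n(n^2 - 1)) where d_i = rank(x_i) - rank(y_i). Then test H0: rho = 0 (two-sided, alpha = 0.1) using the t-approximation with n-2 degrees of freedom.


Step 1: Rank x and y separately (midranks; no ties here).
rank(x): 14->7, 5->3, 7->4, 10->5, 17->9, 2->1, 4->2, 15->8, 11->6, 18->10
rank(y): 7->7, 8->8, 2->2, 4->4, 9->9, 1->1, 5->5, 3->3, 6->6, 10->10
Step 2: d_i = R_x(i) - R_y(i); compute d_i^2.
  (7-7)^2=0, (3-8)^2=25, (4-2)^2=4, (5-4)^2=1, (9-9)^2=0, (1-1)^2=0, (2-5)^2=9, (8-3)^2=25, (6-6)^2=0, (10-10)^2=0
sum(d^2) = 64.
Step 3: rho = 1 - 6*64 / (10*(10^2 - 1)) = 1 - 384/990 = 0.612121.
Step 4: Under H0, t = rho * sqrt((n-2)/(1-rho^2)) = 2.1895 ~ t(8).
Step 5: Two-sided p-value from the t-distribution with 8 df = 0.059972.
Step 6: alpha = 0.1. reject H0.

rho = 0.6121, p = 0.059972, reject H0 at alpha = 0.1.


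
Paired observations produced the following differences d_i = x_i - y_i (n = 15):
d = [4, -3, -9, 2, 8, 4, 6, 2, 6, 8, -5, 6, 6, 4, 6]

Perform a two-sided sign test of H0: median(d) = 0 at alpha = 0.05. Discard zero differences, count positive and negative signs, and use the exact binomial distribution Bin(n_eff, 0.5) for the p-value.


Step 1: Discard zero differences. Original n = 15; n_eff = number of nonzero differences = 15.
Nonzero differences (with sign): +4, -3, -9, +2, +8, +4, +6, +2, +6, +8, -5, +6, +6, +4, +6
Step 2: Count signs: positive = 12, negative = 3.
Step 3: Under H0: P(positive) = 0.5, so the number of positives S ~ Bin(15, 0.5).
Step 4: Two-sided exact p-value = sum of Bin(15,0.5) probabilities at or below the observed probability = 0.035156.
Step 5: alpha = 0.05. reject H0.

n_eff = 15, pos = 12, neg = 3, p = 0.035156, reject H0.


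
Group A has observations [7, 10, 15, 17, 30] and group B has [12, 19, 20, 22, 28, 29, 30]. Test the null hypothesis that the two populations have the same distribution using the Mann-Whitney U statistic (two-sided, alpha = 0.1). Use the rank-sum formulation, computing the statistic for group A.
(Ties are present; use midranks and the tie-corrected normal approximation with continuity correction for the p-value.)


Step 1: Combine and sort all 12 observations; assign midranks.
sorted (value, group): (7,X), (10,X), (12,Y), (15,X), (17,X), (19,Y), (20,Y), (22,Y), (28,Y), (29,Y), (30,X), (30,Y)
ranks: 7->1, 10->2, 12->3, 15->4, 17->5, 19->6, 20->7, 22->8, 28->9, 29->10, 30->11.5, 30->11.5
Step 2: Rank sum for X: R1 = 1 + 2 + 4 + 5 + 11.5 = 23.5.
Step 3: U_X = R1 - n1(n1+1)/2 = 23.5 - 5*6/2 = 23.5 - 15 = 8.5.
       U_Y = n1*n2 - U_X = 35 - 8.5 = 26.5.
Step 4: Ties are present, so use the tie-corrected normal approximation (with continuity correction) for the p-value.
Step 5: p-value = 0.166721; compare to alpha = 0.1. fail to reject H0.

U_X = 8.5, p = 0.166721, fail to reject H0 at alpha = 0.1.


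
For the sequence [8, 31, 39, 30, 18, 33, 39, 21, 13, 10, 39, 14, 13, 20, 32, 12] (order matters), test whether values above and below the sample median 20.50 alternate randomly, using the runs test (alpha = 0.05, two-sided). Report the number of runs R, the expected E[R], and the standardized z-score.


Step 1: Compute median = 20.50; label A = above, B = below.
Labels in order: BAAABAAABBABBBAB  (n_A = 8, n_B = 8)
Step 2: Count runs R = 9.
Step 3: Under H0 (random ordering), E[R] = 2*n_A*n_B/(n_A+n_B) + 1 = 2*8*8/16 + 1 = 9.0000.
        Var[R] = 2*n_A*n_B*(2*n_A*n_B - n_A - n_B) / ((n_A+n_B)^2 * (n_A+n_B-1)) = 14336/3840 = 3.7333.
        SD[R] = 1.9322.
Step 4: R = E[R], so z = 0 with no continuity correction.
Step 5: Two-sided p-value via normal approximation = 2*(1 - Phi(|z|)) = 1.000000.
Step 6: alpha = 0.05. fail to reject H0.

R = 9, z = 0.0000, p = 1.000000, fail to reject H0.


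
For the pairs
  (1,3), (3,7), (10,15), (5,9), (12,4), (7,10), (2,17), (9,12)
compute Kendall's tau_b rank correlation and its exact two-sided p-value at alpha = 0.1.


Step 1: Enumerate the 28 unordered pairs (i,j) with i<j and classify each by sign(x_j-x_i) * sign(y_j-y_i).
  (1,2):dx=+2,dy=+4->C; (1,3):dx=+9,dy=+12->C; (1,4):dx=+4,dy=+6->C; (1,5):dx=+11,dy=+1->C
  (1,6):dx=+6,dy=+7->C; (1,7):dx=+1,dy=+14->C; (1,8):dx=+8,dy=+9->C; (2,3):dx=+7,dy=+8->C
  (2,4):dx=+2,dy=+2->C; (2,5):dx=+9,dy=-3->D; (2,6):dx=+4,dy=+3->C; (2,7):dx=-1,dy=+10->D
  (2,8):dx=+6,dy=+5->C; (3,4):dx=-5,dy=-6->C; (3,5):dx=+2,dy=-11->D; (3,6):dx=-3,dy=-5->C
  (3,7):dx=-8,dy=+2->D; (3,8):dx=-1,dy=-3->C; (4,5):dx=+7,dy=-5->D; (4,6):dx=+2,dy=+1->C
  (4,7):dx=-3,dy=+8->D; (4,8):dx=+4,dy=+3->C; (5,6):dx=-5,dy=+6->D; (5,7):dx=-10,dy=+13->D
  (5,8):dx=-3,dy=+8->D; (6,7):dx=-5,dy=+7->D; (6,8):dx=+2,dy=+2->C; (7,8):dx=+7,dy=-5->D
Step 2: C = 17, D = 11, total pairs = 28.
Step 3: tau = (C - D)/(n(n-1)/2) = (17 - 11)/28 = 0.214286.
Step 4: Exact two-sided p-value (enumerate n! = 40320 permutations of y under H0): p = 0.548413.
Step 5: alpha = 0.1. fail to reject H0.

tau_b = 0.2143 (C=17, D=11), p = 0.548413, fail to reject H0.


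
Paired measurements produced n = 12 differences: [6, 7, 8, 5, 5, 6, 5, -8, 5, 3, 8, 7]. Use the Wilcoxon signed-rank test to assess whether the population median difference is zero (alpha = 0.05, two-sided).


Step 1: Drop any zero differences (none here) and take |d_i|.
|d| = [6, 7, 8, 5, 5, 6, 5, 8, 5, 3, 8, 7]
Step 2: Midrank |d_i| (ties get averaged ranks).
ranks: |6|->6.5, |7|->8.5, |8|->11, |5|->3.5, |5|->3.5, |6|->6.5, |5|->3.5, |8|->11, |5|->3.5, |3|->1, |8|->11, |7|->8.5
Step 3: Attach original signs; sum ranks with positive sign and with negative sign.
W+ = 6.5 + 8.5 + 11 + 3.5 + 3.5 + 6.5 + 3.5 + 3.5 + 1 + 11 + 8.5 = 67
W- = 11 = 11
(Check: W+ + W- = 78 should equal n(n+1)/2 = 78.)
Step 4: Test statistic W = min(W+, W-) = 11.
Step 5: Ties in |d|, so use the tie-corrected normal approximation.
        E[W] = n(n+1)/4 = 12*13/4 = 39.
        Tie groups: |d|=5 (t=4), |d|=6 (t=2), |d|=7 (t=2), |d|=8 (t=3); sum(t^3 - t) = 96.
        Var[W] = n(n+1)(2n+1)/24 - sum(t^3-t)/48 = 3900/24 - 96/48 = 160.5.
        z = (W - E[W]) / sqrt(Var[W]) = (11 - 39) / 12.6689 = -2.2101.
        Two-sided p = 2*Phi(z) = 0.027095.
Step 6: alpha = 0.05. reject H0.

W+ = 67, W- = 11, W = min = 11, p = 0.027095, reject H0.


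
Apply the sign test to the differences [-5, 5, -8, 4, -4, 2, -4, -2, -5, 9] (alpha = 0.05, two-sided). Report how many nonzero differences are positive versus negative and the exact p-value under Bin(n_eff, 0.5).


Step 1: Discard zero differences. Original n = 10; n_eff = number of nonzero differences = 10.
Nonzero differences (with sign): -5, +5, -8, +4, -4, +2, -4, -2, -5, +9
Step 2: Count signs: positive = 4, negative = 6.
Step 3: Under H0: P(positive) = 0.5, so the number of positives S ~ Bin(10, 0.5).
Step 4: Two-sided exact p-value = sum of Bin(10,0.5) probabilities at or below the observed probability = 0.753906.
Step 5: alpha = 0.05. fail to reject H0.

n_eff = 10, pos = 4, neg = 6, p = 0.753906, fail to reject H0.


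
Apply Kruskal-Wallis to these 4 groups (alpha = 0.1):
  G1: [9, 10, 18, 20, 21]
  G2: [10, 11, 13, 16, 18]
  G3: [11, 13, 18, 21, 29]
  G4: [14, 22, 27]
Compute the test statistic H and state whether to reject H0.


Step 1: Combine all N = 18 observations and assign midranks.
sorted (value, group, rank): (9,G1,1), (10,G1,2.5), (10,G2,2.5), (11,G2,4.5), (11,G3,4.5), (13,G2,6.5), (13,G3,6.5), (14,G4,8), (16,G2,9), (18,G1,11), (18,G2,11), (18,G3,11), (20,G1,13), (21,G1,14.5), (21,G3,14.5), (22,G4,16), (27,G4,17), (29,G3,18)
Step 2: Sum ranks within each group.
R_1 = 42 (n_1 = 5)
R_2 = 33.5 (n_2 = 5)
R_3 = 54.5 (n_3 = 5)
R_4 = 41 (n_4 = 3)
Step 3: H = 12/(N(N+1)) * sum(R_i^2/n_i) - 3(N+1)
     = 12/(18*19) * (42^2/5 + 33.5^2/5 + 54.5^2/5 + 41^2/3) - 3*19
     = 0.035088 * 1731.63 - 57
     = 3.759064.
Step 4: Ties present; correction factor C = 1 - 48/(18^3 - 18) = 0.991744. Corrected H = 3.759064 / 0.991744 = 3.790357.
Step 5: Under H0, H ~ chi^2(3); p-value = 0.285010.
Step 6: alpha = 0.1. fail to reject H0.

H = 3.7904, df = 3, p = 0.285010, fail to reject H0.


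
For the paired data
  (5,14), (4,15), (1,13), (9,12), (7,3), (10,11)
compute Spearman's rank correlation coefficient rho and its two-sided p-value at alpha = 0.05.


Step 1: Rank x and y separately (midranks; no ties here).
rank(x): 5->3, 4->2, 1->1, 9->5, 7->4, 10->6
rank(y): 14->5, 15->6, 13->4, 12->3, 3->1, 11->2
Step 2: d_i = R_x(i) - R_y(i); compute d_i^2.
  (3-5)^2=4, (2-6)^2=16, (1-4)^2=9, (5-3)^2=4, (4-1)^2=9, (6-2)^2=16
sum(d^2) = 58.
Step 3: rho = 1 - 6*58 / (6*(6^2 - 1)) = 1 - 348/210 = -0.657143.
Step 4: Under H0, t = rho * sqrt((n-2)/(1-rho^2)) = -1.7436 ~ t(4).
Step 5: Two-sided p-value from the t-distribution with 4 df = 0.156175.
Step 6: alpha = 0.05. fail to reject H0.

rho = -0.6571, p = 0.156175, fail to reject H0 at alpha = 0.05.


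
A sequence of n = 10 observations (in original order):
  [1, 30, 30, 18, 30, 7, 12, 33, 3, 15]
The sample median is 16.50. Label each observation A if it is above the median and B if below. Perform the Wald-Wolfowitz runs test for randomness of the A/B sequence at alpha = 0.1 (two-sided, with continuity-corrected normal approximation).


Step 1: Compute median = 16.50; label A = above, B = below.
Labels in order: BAAAABBABB  (n_A = 5, n_B = 5)
Step 2: Count runs R = 5.
Step 3: Under H0 (random ordering), E[R] = 2*n_A*n_B/(n_A+n_B) + 1 = 2*5*5/10 + 1 = 6.0000.
        Var[R] = 2*n_A*n_B*(2*n_A*n_B - n_A - n_B) / ((n_A+n_B)^2 * (n_A+n_B-1)) = 2000/900 = 2.2222.
        SD[R] = 1.4907.
Step 4: Continuity-corrected z = (R + 0.5 - E[R]) / SD[R] = (5 + 0.5 - 6.0000) / 1.4907 = -0.3354.
Step 5: Two-sided p-value via normal approximation = 2*(1 - Phi(|z|)) = 0.737316.
Step 6: alpha = 0.1. fail to reject H0.

R = 5, z = -0.3354, p = 0.737316, fail to reject H0.


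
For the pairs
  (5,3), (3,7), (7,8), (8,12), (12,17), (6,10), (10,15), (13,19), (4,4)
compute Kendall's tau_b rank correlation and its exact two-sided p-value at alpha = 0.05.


Step 1: Enumerate the 36 unordered pairs (i,j) with i<j and classify each by sign(x_j-x_i) * sign(y_j-y_i).
  (1,2):dx=-2,dy=+4->D; (1,3):dx=+2,dy=+5->C; (1,4):dx=+3,dy=+9->C; (1,5):dx=+7,dy=+14->C
  (1,6):dx=+1,dy=+7->C; (1,7):dx=+5,dy=+12->C; (1,8):dx=+8,dy=+16->C; (1,9):dx=-1,dy=+1->D
  (2,3):dx=+4,dy=+1->C; (2,4):dx=+5,dy=+5->C; (2,5):dx=+9,dy=+10->C; (2,6):dx=+3,dy=+3->C
  (2,7):dx=+7,dy=+8->C; (2,8):dx=+10,dy=+12->C; (2,9):dx=+1,dy=-3->D; (3,4):dx=+1,dy=+4->C
  (3,5):dx=+5,dy=+9->C; (3,6):dx=-1,dy=+2->D; (3,7):dx=+3,dy=+7->C; (3,8):dx=+6,dy=+11->C
  (3,9):dx=-3,dy=-4->C; (4,5):dx=+4,dy=+5->C; (4,6):dx=-2,dy=-2->C; (4,7):dx=+2,dy=+3->C
  (4,8):dx=+5,dy=+7->C; (4,9):dx=-4,dy=-8->C; (5,6):dx=-6,dy=-7->C; (5,7):dx=-2,dy=-2->C
  (5,8):dx=+1,dy=+2->C; (5,9):dx=-8,dy=-13->C; (6,7):dx=+4,dy=+5->C; (6,8):dx=+7,dy=+9->C
  (6,9):dx=-2,dy=-6->C; (7,8):dx=+3,dy=+4->C; (7,9):dx=-6,dy=-11->C; (8,9):dx=-9,dy=-15->C
Step 2: C = 32, D = 4, total pairs = 36.
Step 3: tau = (C - D)/(n(n-1)/2) = (32 - 4)/36 = 0.777778.
Step 4: Exact two-sided p-value (enumerate n! = 362880 permutations of y under H0): p = 0.002425.
Step 5: alpha = 0.05. reject H0.

tau_b = 0.7778 (C=32, D=4), p = 0.002425, reject H0.


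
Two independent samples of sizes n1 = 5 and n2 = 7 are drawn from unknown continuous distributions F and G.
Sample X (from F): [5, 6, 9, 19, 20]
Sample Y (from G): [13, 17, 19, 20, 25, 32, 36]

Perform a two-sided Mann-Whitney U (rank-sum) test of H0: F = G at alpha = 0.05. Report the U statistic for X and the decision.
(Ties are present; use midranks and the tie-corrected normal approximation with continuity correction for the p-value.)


Step 1: Combine and sort all 12 observations; assign midranks.
sorted (value, group): (5,X), (6,X), (9,X), (13,Y), (17,Y), (19,X), (19,Y), (20,X), (20,Y), (25,Y), (32,Y), (36,Y)
ranks: 5->1, 6->2, 9->3, 13->4, 17->5, 19->6.5, 19->6.5, 20->8.5, 20->8.5, 25->10, 32->11, 36->12
Step 2: Rank sum for X: R1 = 1 + 2 + 3 + 6.5 + 8.5 = 21.
Step 3: U_X = R1 - n1(n1+1)/2 = 21 - 5*6/2 = 21 - 15 = 6.
       U_Y = n1*n2 - U_X = 35 - 6 = 29.
Step 4: Ties are present, so use the tie-corrected normal approximation (with continuity correction) for the p-value.
Step 5: p-value = 0.073025; compare to alpha = 0.05. fail to reject H0.

U_X = 6, p = 0.073025, fail to reject H0 at alpha = 0.05.


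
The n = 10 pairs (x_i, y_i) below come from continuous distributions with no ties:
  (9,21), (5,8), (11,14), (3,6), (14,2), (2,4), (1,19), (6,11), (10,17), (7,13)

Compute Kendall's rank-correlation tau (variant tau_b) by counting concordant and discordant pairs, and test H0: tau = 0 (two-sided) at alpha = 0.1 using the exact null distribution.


Step 1: Enumerate the 45 unordered pairs (i,j) with i<j and classify each by sign(x_j-x_i) * sign(y_j-y_i).
  (1,2):dx=-4,dy=-13->C; (1,3):dx=+2,dy=-7->D; (1,4):dx=-6,dy=-15->C; (1,5):dx=+5,dy=-19->D
  (1,6):dx=-7,dy=-17->C; (1,7):dx=-8,dy=-2->C; (1,8):dx=-3,dy=-10->C; (1,9):dx=+1,dy=-4->D
  (1,10):dx=-2,dy=-8->C; (2,3):dx=+6,dy=+6->C; (2,4):dx=-2,dy=-2->C; (2,5):dx=+9,dy=-6->D
  (2,6):dx=-3,dy=-4->C; (2,7):dx=-4,dy=+11->D; (2,8):dx=+1,dy=+3->C; (2,9):dx=+5,dy=+9->C
  (2,10):dx=+2,dy=+5->C; (3,4):dx=-8,dy=-8->C; (3,5):dx=+3,dy=-12->D; (3,6):dx=-9,dy=-10->C
  (3,7):dx=-10,dy=+5->D; (3,8):dx=-5,dy=-3->C; (3,9):dx=-1,dy=+3->D; (3,10):dx=-4,dy=-1->C
  (4,5):dx=+11,dy=-4->D; (4,6):dx=-1,dy=-2->C; (4,7):dx=-2,dy=+13->D; (4,8):dx=+3,dy=+5->C
  (4,9):dx=+7,dy=+11->C; (4,10):dx=+4,dy=+7->C; (5,6):dx=-12,dy=+2->D; (5,7):dx=-13,dy=+17->D
  (5,8):dx=-8,dy=+9->D; (5,9):dx=-4,dy=+15->D; (5,10):dx=-7,dy=+11->D; (6,7):dx=-1,dy=+15->D
  (6,8):dx=+4,dy=+7->C; (6,9):dx=+8,dy=+13->C; (6,10):dx=+5,dy=+9->C; (7,8):dx=+5,dy=-8->D
  (7,9):dx=+9,dy=-2->D; (7,10):dx=+6,dy=-6->D; (8,9):dx=+4,dy=+6->C; (8,10):dx=+1,dy=+2->C
  (9,10):dx=-3,dy=-4->C
Step 2: C = 26, D = 19, total pairs = 45.
Step 3: tau = (C - D)/(n(n-1)/2) = (26 - 19)/45 = 0.155556.
Step 4: Exact two-sided p-value (enumerate n! = 3628800 permutations of y under H0): p = 0.600654.
Step 5: alpha = 0.1. fail to reject H0.

tau_b = 0.1556 (C=26, D=19), p = 0.600654, fail to reject H0.


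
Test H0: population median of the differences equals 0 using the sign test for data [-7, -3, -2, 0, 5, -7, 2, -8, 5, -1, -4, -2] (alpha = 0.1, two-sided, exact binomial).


Step 1: Discard zero differences. Original n = 12; n_eff = number of nonzero differences = 11.
Nonzero differences (with sign): -7, -3, -2, +5, -7, +2, -8, +5, -1, -4, -2
Step 2: Count signs: positive = 3, negative = 8.
Step 3: Under H0: P(positive) = 0.5, so the number of positives S ~ Bin(11, 0.5).
Step 4: Two-sided exact p-value = sum of Bin(11,0.5) probabilities at or below the observed probability = 0.226562.
Step 5: alpha = 0.1. fail to reject H0.

n_eff = 11, pos = 3, neg = 8, p = 0.226562, fail to reject H0.


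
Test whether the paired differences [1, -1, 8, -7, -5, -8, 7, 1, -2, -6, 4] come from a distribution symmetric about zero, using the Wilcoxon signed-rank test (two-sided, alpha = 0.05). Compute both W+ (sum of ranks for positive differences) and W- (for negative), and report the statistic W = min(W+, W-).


Step 1: Drop any zero differences (none here) and take |d_i|.
|d| = [1, 1, 8, 7, 5, 8, 7, 1, 2, 6, 4]
Step 2: Midrank |d_i| (ties get averaged ranks).
ranks: |1|->2, |1|->2, |8|->10.5, |7|->8.5, |5|->6, |8|->10.5, |7|->8.5, |1|->2, |2|->4, |6|->7, |4|->5
Step 3: Attach original signs; sum ranks with positive sign and with negative sign.
W+ = 2 + 10.5 + 8.5 + 2 + 5 = 28
W- = 2 + 8.5 + 6 + 10.5 + 4 + 7 = 38
(Check: W+ + W- = 66 should equal n(n+1)/2 = 66.)
Step 4: Test statistic W = min(W+, W-) = 28.
Step 5: Ties in |d|, so use the tie-corrected normal approximation.
        E[W] = n(n+1)/4 = 11*12/4 = 33.
        Tie groups: |d|=1 (t=3), |d|=7 (t=2), |d|=8 (t=2); sum(t^3 - t) = 36.
        Var[W] = n(n+1)(2n+1)/24 - sum(t^3-t)/48 = 3036/24 - 36/48 = 125.75.
        z = (W - E[W]) / sqrt(Var[W]) = (28 - 33) / 11.2138 = -0.4459.
        Two-sided p = 2*Phi(z) = 0.655685.
Step 6: alpha = 0.05. fail to reject H0.

W+ = 28, W- = 38, W = min = 28, p = 0.655685, fail to reject H0.


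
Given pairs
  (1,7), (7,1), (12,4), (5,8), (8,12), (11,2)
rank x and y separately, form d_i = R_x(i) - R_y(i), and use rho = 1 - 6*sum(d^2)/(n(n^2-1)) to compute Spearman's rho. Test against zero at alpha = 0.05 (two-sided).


Step 1: Rank x and y separately (midranks; no ties here).
rank(x): 1->1, 7->3, 12->6, 5->2, 8->4, 11->5
rank(y): 7->4, 1->1, 4->3, 8->5, 12->6, 2->2
Step 2: d_i = R_x(i) - R_y(i); compute d_i^2.
  (1-4)^2=9, (3-1)^2=4, (6-3)^2=9, (2-5)^2=9, (4-6)^2=4, (5-2)^2=9
sum(d^2) = 44.
Step 3: rho = 1 - 6*44 / (6*(6^2 - 1)) = 1 - 264/210 = -0.257143.
Step 4: Under H0, t = rho * sqrt((n-2)/(1-rho^2)) = -0.5322 ~ t(4).
Step 5: Two-sided p-value from the t-distribution with 4 df = 0.622787.
Step 6: alpha = 0.05. fail to reject H0.

rho = -0.2571, p = 0.622787, fail to reject H0 at alpha = 0.05.


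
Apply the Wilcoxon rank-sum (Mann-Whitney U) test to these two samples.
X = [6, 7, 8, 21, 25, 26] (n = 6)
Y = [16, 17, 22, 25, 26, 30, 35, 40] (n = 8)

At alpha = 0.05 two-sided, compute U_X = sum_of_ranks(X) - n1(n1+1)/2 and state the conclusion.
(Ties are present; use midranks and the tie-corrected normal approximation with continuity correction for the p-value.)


Step 1: Combine and sort all 14 observations; assign midranks.
sorted (value, group): (6,X), (7,X), (8,X), (16,Y), (17,Y), (21,X), (22,Y), (25,X), (25,Y), (26,X), (26,Y), (30,Y), (35,Y), (40,Y)
ranks: 6->1, 7->2, 8->3, 16->4, 17->5, 21->6, 22->7, 25->8.5, 25->8.5, 26->10.5, 26->10.5, 30->12, 35->13, 40->14
Step 2: Rank sum for X: R1 = 1 + 2 + 3 + 6 + 8.5 + 10.5 = 31.
Step 3: U_X = R1 - n1(n1+1)/2 = 31 - 6*7/2 = 31 - 21 = 10.
       U_Y = n1*n2 - U_X = 48 - 10 = 38.
Step 4: Ties are present, so use the tie-corrected normal approximation (with continuity correction) for the p-value.
Step 5: p-value = 0.080692; compare to alpha = 0.05. fail to reject H0.

U_X = 10, p = 0.080692, fail to reject H0 at alpha = 0.05.


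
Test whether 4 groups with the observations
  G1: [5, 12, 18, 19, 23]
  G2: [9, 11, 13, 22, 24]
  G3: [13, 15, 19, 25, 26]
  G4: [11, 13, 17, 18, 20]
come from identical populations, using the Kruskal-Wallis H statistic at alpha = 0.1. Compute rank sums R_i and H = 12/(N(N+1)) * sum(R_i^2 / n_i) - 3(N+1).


Step 1: Combine all N = 20 observations and assign midranks.
sorted (value, group, rank): (5,G1,1), (9,G2,2), (11,G2,3.5), (11,G4,3.5), (12,G1,5), (13,G2,7), (13,G3,7), (13,G4,7), (15,G3,9), (17,G4,10), (18,G1,11.5), (18,G4,11.5), (19,G1,13.5), (19,G3,13.5), (20,G4,15), (22,G2,16), (23,G1,17), (24,G2,18), (25,G3,19), (26,G3,20)
Step 2: Sum ranks within each group.
R_1 = 48 (n_1 = 5)
R_2 = 46.5 (n_2 = 5)
R_3 = 68.5 (n_3 = 5)
R_4 = 47 (n_4 = 5)
Step 3: H = 12/(N(N+1)) * sum(R_i^2/n_i) - 3(N+1)
     = 12/(20*21) * (48^2/5 + 46.5^2/5 + 68.5^2/5 + 47^2/5) - 3*21
     = 0.028571 * 2273.5 - 63
     = 1.957143.
Step 4: Ties present; correction factor C = 1 - 42/(20^3 - 20) = 0.994737. Corrected H = 1.957143 / 0.994737 = 1.967498.
Step 5: Under H0, H ~ chi^2(3); p-value = 0.579180.
Step 6: alpha = 0.1. fail to reject H0.

H = 1.9675, df = 3, p = 0.579180, fail to reject H0.


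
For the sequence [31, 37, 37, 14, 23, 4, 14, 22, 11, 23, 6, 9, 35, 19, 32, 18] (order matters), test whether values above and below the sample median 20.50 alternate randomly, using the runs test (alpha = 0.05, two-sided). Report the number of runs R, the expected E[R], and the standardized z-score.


Step 1: Compute median = 20.50; label A = above, B = below.
Labels in order: AAABABBABABBABAB  (n_A = 8, n_B = 8)
Step 2: Count runs R = 12.
Step 3: Under H0 (random ordering), E[R] = 2*n_A*n_B/(n_A+n_B) + 1 = 2*8*8/16 + 1 = 9.0000.
        Var[R] = 2*n_A*n_B*(2*n_A*n_B - n_A - n_B) / ((n_A+n_B)^2 * (n_A+n_B-1)) = 14336/3840 = 3.7333.
        SD[R] = 1.9322.
Step 4: Continuity-corrected z = (R - 0.5 - E[R]) / SD[R] = (12 - 0.5 - 9.0000) / 1.9322 = 1.2939.
Step 5: Two-sided p-value via normal approximation = 2*(1 - Phi(|z|)) = 0.195709.
Step 6: alpha = 0.05. fail to reject H0.

R = 12, z = 1.2939, p = 0.195709, fail to reject H0.


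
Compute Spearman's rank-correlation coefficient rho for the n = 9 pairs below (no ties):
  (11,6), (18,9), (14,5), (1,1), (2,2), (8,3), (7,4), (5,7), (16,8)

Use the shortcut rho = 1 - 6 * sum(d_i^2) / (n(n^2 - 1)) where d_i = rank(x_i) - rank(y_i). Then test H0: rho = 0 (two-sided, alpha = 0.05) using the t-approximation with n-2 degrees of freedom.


Step 1: Rank x and y separately (midranks; no ties here).
rank(x): 11->6, 18->9, 14->7, 1->1, 2->2, 8->5, 7->4, 5->3, 16->8
rank(y): 6->6, 9->9, 5->5, 1->1, 2->2, 3->3, 4->4, 7->7, 8->8
Step 2: d_i = R_x(i) - R_y(i); compute d_i^2.
  (6-6)^2=0, (9-9)^2=0, (7-5)^2=4, (1-1)^2=0, (2-2)^2=0, (5-3)^2=4, (4-4)^2=0, (3-7)^2=16, (8-8)^2=0
sum(d^2) = 24.
Step 3: rho = 1 - 6*24 / (9*(9^2 - 1)) = 1 - 144/720 = 0.800000.
Step 4: Under H0, t = rho * sqrt((n-2)/(1-rho^2)) = 3.5277 ~ t(7).
Step 5: Two-sided p-value from the t-distribution with 7 df = 0.009628.
Step 6: alpha = 0.05. reject H0.

rho = 0.8000, p = 0.009628, reject H0 at alpha = 0.05.


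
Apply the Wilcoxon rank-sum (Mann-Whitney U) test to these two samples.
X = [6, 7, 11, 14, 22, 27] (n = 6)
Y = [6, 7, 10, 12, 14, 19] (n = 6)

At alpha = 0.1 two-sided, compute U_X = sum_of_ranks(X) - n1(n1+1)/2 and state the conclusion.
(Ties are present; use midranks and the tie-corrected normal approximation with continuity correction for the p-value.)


Step 1: Combine and sort all 12 observations; assign midranks.
sorted (value, group): (6,X), (6,Y), (7,X), (7,Y), (10,Y), (11,X), (12,Y), (14,X), (14,Y), (19,Y), (22,X), (27,X)
ranks: 6->1.5, 6->1.5, 7->3.5, 7->3.5, 10->5, 11->6, 12->7, 14->8.5, 14->8.5, 19->10, 22->11, 27->12
Step 2: Rank sum for X: R1 = 1.5 + 3.5 + 6 + 8.5 + 11 + 12 = 42.5.
Step 3: U_X = R1 - n1(n1+1)/2 = 42.5 - 6*7/2 = 42.5 - 21 = 21.5.
       U_Y = n1*n2 - U_X = 36 - 21.5 = 14.5.
Step 4: Ties are present, so use the tie-corrected normal approximation (with continuity correction) for the p-value.
Step 5: p-value = 0.629150; compare to alpha = 0.1. fail to reject H0.

U_X = 21.5, p = 0.629150, fail to reject H0 at alpha = 0.1.


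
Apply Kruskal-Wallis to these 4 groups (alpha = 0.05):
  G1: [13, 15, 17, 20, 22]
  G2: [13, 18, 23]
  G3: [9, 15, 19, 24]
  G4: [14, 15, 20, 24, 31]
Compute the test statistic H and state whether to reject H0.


Step 1: Combine all N = 17 observations and assign midranks.
sorted (value, group, rank): (9,G3,1), (13,G1,2.5), (13,G2,2.5), (14,G4,4), (15,G1,6), (15,G3,6), (15,G4,6), (17,G1,8), (18,G2,9), (19,G3,10), (20,G1,11.5), (20,G4,11.5), (22,G1,13), (23,G2,14), (24,G3,15.5), (24,G4,15.5), (31,G4,17)
Step 2: Sum ranks within each group.
R_1 = 41 (n_1 = 5)
R_2 = 25.5 (n_2 = 3)
R_3 = 32.5 (n_3 = 4)
R_4 = 54 (n_4 = 5)
Step 3: H = 12/(N(N+1)) * sum(R_i^2/n_i) - 3(N+1)
     = 12/(17*18) * (41^2/5 + 25.5^2/3 + 32.5^2/4 + 54^2/5) - 3*18
     = 0.039216 * 1400.21 - 54
     = 0.910294.
Step 4: Ties present; correction factor C = 1 - 42/(17^3 - 17) = 0.991422. Corrected H = 0.910294 / 0.991422 = 0.918171.
Step 5: Under H0, H ~ chi^2(3); p-value = 0.821041.
Step 6: alpha = 0.05. fail to reject H0.

H = 0.9182, df = 3, p = 0.821041, fail to reject H0.


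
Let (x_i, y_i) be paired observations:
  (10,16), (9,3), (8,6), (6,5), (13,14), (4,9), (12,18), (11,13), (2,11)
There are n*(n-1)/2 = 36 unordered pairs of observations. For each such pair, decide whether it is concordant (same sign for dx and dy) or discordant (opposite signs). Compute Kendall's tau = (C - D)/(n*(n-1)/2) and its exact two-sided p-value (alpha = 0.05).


Step 1: Enumerate the 36 unordered pairs (i,j) with i<j and classify each by sign(x_j-x_i) * sign(y_j-y_i).
  (1,2):dx=-1,dy=-13->C; (1,3):dx=-2,dy=-10->C; (1,4):dx=-4,dy=-11->C; (1,5):dx=+3,dy=-2->D
  (1,6):dx=-6,dy=-7->C; (1,7):dx=+2,dy=+2->C; (1,8):dx=+1,dy=-3->D; (1,9):dx=-8,dy=-5->C
  (2,3):dx=-1,dy=+3->D; (2,4):dx=-3,dy=+2->D; (2,5):dx=+4,dy=+11->C; (2,6):dx=-5,dy=+6->D
  (2,7):dx=+3,dy=+15->C; (2,8):dx=+2,dy=+10->C; (2,9):dx=-7,dy=+8->D; (3,4):dx=-2,dy=-1->C
  (3,5):dx=+5,dy=+8->C; (3,6):dx=-4,dy=+3->D; (3,7):dx=+4,dy=+12->C; (3,8):dx=+3,dy=+7->C
  (3,9):dx=-6,dy=+5->D; (4,5):dx=+7,dy=+9->C; (4,6):dx=-2,dy=+4->D; (4,7):dx=+6,dy=+13->C
  (4,8):dx=+5,dy=+8->C; (4,9):dx=-4,dy=+6->D; (5,6):dx=-9,dy=-5->C; (5,7):dx=-1,dy=+4->D
  (5,8):dx=-2,dy=-1->C; (5,9):dx=-11,dy=-3->C; (6,7):dx=+8,dy=+9->C; (6,8):dx=+7,dy=+4->C
  (6,9):dx=-2,dy=+2->D; (7,8):dx=-1,dy=-5->C; (7,9):dx=-10,dy=-7->C; (8,9):dx=-9,dy=-2->C
Step 2: C = 24, D = 12, total pairs = 36.
Step 3: tau = (C - D)/(n(n-1)/2) = (24 - 12)/36 = 0.333333.
Step 4: Exact two-sided p-value (enumerate n! = 362880 permutations of y under H0): p = 0.259518.
Step 5: alpha = 0.05. fail to reject H0.

tau_b = 0.3333 (C=24, D=12), p = 0.259518, fail to reject H0.


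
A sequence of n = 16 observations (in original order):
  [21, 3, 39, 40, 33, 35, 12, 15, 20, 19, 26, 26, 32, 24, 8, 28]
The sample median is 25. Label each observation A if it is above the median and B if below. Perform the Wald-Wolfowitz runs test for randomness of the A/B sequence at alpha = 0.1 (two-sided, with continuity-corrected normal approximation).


Step 1: Compute median = 25; label A = above, B = below.
Labels in order: BBAAAABBBBAAABBA  (n_A = 8, n_B = 8)
Step 2: Count runs R = 6.
Step 3: Under H0 (random ordering), E[R] = 2*n_A*n_B/(n_A+n_B) + 1 = 2*8*8/16 + 1 = 9.0000.
        Var[R] = 2*n_A*n_B*(2*n_A*n_B - n_A - n_B) / ((n_A+n_B)^2 * (n_A+n_B-1)) = 14336/3840 = 3.7333.
        SD[R] = 1.9322.
Step 4: Continuity-corrected z = (R + 0.5 - E[R]) / SD[R] = (6 + 0.5 - 9.0000) / 1.9322 = -1.2939.
Step 5: Two-sided p-value via normal approximation = 2*(1 - Phi(|z|)) = 0.195709.
Step 6: alpha = 0.1. fail to reject H0.

R = 6, z = -1.2939, p = 0.195709, fail to reject H0.


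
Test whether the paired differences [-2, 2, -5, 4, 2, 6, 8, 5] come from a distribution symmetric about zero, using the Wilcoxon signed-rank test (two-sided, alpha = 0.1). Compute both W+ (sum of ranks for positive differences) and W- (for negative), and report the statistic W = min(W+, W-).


Step 1: Drop any zero differences (none here) and take |d_i|.
|d| = [2, 2, 5, 4, 2, 6, 8, 5]
Step 2: Midrank |d_i| (ties get averaged ranks).
ranks: |2|->2, |2|->2, |5|->5.5, |4|->4, |2|->2, |6|->7, |8|->8, |5|->5.5
Step 3: Attach original signs; sum ranks with positive sign and with negative sign.
W+ = 2 + 4 + 2 + 7 + 8 + 5.5 = 28.5
W- = 2 + 5.5 = 7.5
(Check: W+ + W- = 36 should equal n(n+1)/2 = 36.)
Step 4: Test statistic W = min(W+, W-) = 7.5.
Step 5: Ties in |d|, so use the tie-corrected normal approximation.
        E[W] = n(n+1)/4 = 8*9/4 = 18.
        Tie groups: |d|=2 (t=3), |d|=5 (t=2); sum(t^3 - t) = 30.
        Var[W] = n(n+1)(2n+1)/24 - sum(t^3-t)/48 = 1224/24 - 30/48 = 50.375.
        z = (W - E[W]) / sqrt(Var[W]) = (7.5 - 18) / 7.0975 = -1.4794.
        Two-sided p = 2*Phi(z) = 0.139037.
Step 6: alpha = 0.1. fail to reject H0.

W+ = 28.5, W- = 7.5, W = min = 7.5, p = 0.139037, fail to reject H0.


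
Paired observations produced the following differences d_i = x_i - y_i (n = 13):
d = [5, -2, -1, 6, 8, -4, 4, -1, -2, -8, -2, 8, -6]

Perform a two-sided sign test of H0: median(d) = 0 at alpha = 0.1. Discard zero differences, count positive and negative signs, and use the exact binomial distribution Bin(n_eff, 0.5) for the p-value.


Step 1: Discard zero differences. Original n = 13; n_eff = number of nonzero differences = 13.
Nonzero differences (with sign): +5, -2, -1, +6, +8, -4, +4, -1, -2, -8, -2, +8, -6
Step 2: Count signs: positive = 5, negative = 8.
Step 3: Under H0: P(positive) = 0.5, so the number of positives S ~ Bin(13, 0.5).
Step 4: Two-sided exact p-value = sum of Bin(13,0.5) probabilities at or below the observed probability = 0.581055.
Step 5: alpha = 0.1. fail to reject H0.

n_eff = 13, pos = 5, neg = 8, p = 0.581055, fail to reject H0.


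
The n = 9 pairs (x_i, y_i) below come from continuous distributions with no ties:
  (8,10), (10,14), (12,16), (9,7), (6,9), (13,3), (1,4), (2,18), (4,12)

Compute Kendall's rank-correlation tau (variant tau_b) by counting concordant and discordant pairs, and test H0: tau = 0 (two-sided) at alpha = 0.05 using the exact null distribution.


Step 1: Enumerate the 36 unordered pairs (i,j) with i<j and classify each by sign(x_j-x_i) * sign(y_j-y_i).
  (1,2):dx=+2,dy=+4->C; (1,3):dx=+4,dy=+6->C; (1,4):dx=+1,dy=-3->D; (1,5):dx=-2,dy=-1->C
  (1,6):dx=+5,dy=-7->D; (1,7):dx=-7,dy=-6->C; (1,8):dx=-6,dy=+8->D; (1,9):dx=-4,dy=+2->D
  (2,3):dx=+2,dy=+2->C; (2,4):dx=-1,dy=-7->C; (2,5):dx=-4,dy=-5->C; (2,6):dx=+3,dy=-11->D
  (2,7):dx=-9,dy=-10->C; (2,8):dx=-8,dy=+4->D; (2,9):dx=-6,dy=-2->C; (3,4):dx=-3,dy=-9->C
  (3,5):dx=-6,dy=-7->C; (3,6):dx=+1,dy=-13->D; (3,7):dx=-11,dy=-12->C; (3,8):dx=-10,dy=+2->D
  (3,9):dx=-8,dy=-4->C; (4,5):dx=-3,dy=+2->D; (4,6):dx=+4,dy=-4->D; (4,7):dx=-8,dy=-3->C
  (4,8):dx=-7,dy=+11->D; (4,9):dx=-5,dy=+5->D; (5,6):dx=+7,dy=-6->D; (5,7):dx=-5,dy=-5->C
  (5,8):dx=-4,dy=+9->D; (5,9):dx=-2,dy=+3->D; (6,7):dx=-12,dy=+1->D; (6,8):dx=-11,dy=+15->D
  (6,9):dx=-9,dy=+9->D; (7,8):dx=+1,dy=+14->C; (7,9):dx=+3,dy=+8->C; (8,9):dx=+2,dy=-6->D
Step 2: C = 17, D = 19, total pairs = 36.
Step 3: tau = (C - D)/(n(n-1)/2) = (17 - 19)/36 = -0.055556.
Step 4: Exact two-sided p-value (enumerate n! = 362880 permutations of y under H0): p = 0.919455.
Step 5: alpha = 0.05. fail to reject H0.

tau_b = -0.0556 (C=17, D=19), p = 0.919455, fail to reject H0.


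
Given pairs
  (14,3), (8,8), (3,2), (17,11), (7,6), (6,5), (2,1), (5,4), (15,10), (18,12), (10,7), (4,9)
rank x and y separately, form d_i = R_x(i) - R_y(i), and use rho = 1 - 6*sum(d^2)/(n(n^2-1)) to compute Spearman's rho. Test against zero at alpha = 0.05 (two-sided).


Step 1: Rank x and y separately (midranks; no ties here).
rank(x): 14->9, 8->7, 3->2, 17->11, 7->6, 6->5, 2->1, 5->4, 15->10, 18->12, 10->8, 4->3
rank(y): 3->3, 8->8, 2->2, 11->11, 6->6, 5->5, 1->1, 4->4, 10->10, 12->12, 7->7, 9->9
Step 2: d_i = R_x(i) - R_y(i); compute d_i^2.
  (9-3)^2=36, (7-8)^2=1, (2-2)^2=0, (11-11)^2=0, (6-6)^2=0, (5-5)^2=0, (1-1)^2=0, (4-4)^2=0, (10-10)^2=0, (12-12)^2=0, (8-7)^2=1, (3-9)^2=36
sum(d^2) = 74.
Step 3: rho = 1 - 6*74 / (12*(12^2 - 1)) = 1 - 444/1716 = 0.741259.
Step 4: Under H0, t = rho * sqrt((n-2)/(1-rho^2)) = 3.4923 ~ t(10).
Step 5: Two-sided p-value from the t-distribution with 10 df = 0.005801.
Step 6: alpha = 0.05. reject H0.

rho = 0.7413, p = 0.005801, reject H0 at alpha = 0.05.


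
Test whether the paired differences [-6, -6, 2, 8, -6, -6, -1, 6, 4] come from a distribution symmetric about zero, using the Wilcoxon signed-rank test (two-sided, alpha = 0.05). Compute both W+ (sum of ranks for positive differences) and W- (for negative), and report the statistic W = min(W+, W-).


Step 1: Drop any zero differences (none here) and take |d_i|.
|d| = [6, 6, 2, 8, 6, 6, 1, 6, 4]
Step 2: Midrank |d_i| (ties get averaged ranks).
ranks: |6|->6, |6|->6, |2|->2, |8|->9, |6|->6, |6|->6, |1|->1, |6|->6, |4|->3
Step 3: Attach original signs; sum ranks with positive sign and with negative sign.
W+ = 2 + 9 + 6 + 3 = 20
W- = 6 + 6 + 6 + 6 + 1 = 25
(Check: W+ + W- = 45 should equal n(n+1)/2 = 45.)
Step 4: Test statistic W = min(W+, W-) = 20.
Step 5: Ties in |d|, so use the tie-corrected normal approximation.
        E[W] = n(n+1)/4 = 9*10/4 = 22.5.
        Tie groups: |d|=6 (t=5); sum(t^3 - t) = 120.
        Var[W] = n(n+1)(2n+1)/24 - sum(t^3-t)/48 = 1710/24 - 120/48 = 68.75.
        z = (W - E[W]) / sqrt(Var[W]) = (20 - 22.5) / 8.2916 = -0.3015.
        Two-sided p = 2*Phi(z) = 0.763025.
Step 6: alpha = 0.05. fail to reject H0.

W+ = 20, W- = 25, W = min = 20, p = 0.763025, fail to reject H0.


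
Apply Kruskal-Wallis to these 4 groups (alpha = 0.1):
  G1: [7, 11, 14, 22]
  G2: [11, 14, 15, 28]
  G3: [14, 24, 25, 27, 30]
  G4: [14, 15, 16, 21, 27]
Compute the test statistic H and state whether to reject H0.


Step 1: Combine all N = 18 observations and assign midranks.
sorted (value, group, rank): (7,G1,1), (11,G1,2.5), (11,G2,2.5), (14,G1,5.5), (14,G2,5.5), (14,G3,5.5), (14,G4,5.5), (15,G2,8.5), (15,G4,8.5), (16,G4,10), (21,G4,11), (22,G1,12), (24,G3,13), (25,G3,14), (27,G3,15.5), (27,G4,15.5), (28,G2,17), (30,G3,18)
Step 2: Sum ranks within each group.
R_1 = 21 (n_1 = 4)
R_2 = 33.5 (n_2 = 4)
R_3 = 66 (n_3 = 5)
R_4 = 50.5 (n_4 = 5)
Step 3: H = 12/(N(N+1)) * sum(R_i^2/n_i) - 3(N+1)
     = 12/(18*19) * (21^2/4 + 33.5^2/4 + 66^2/5 + 50.5^2/5) - 3*19
     = 0.035088 * 1772.06 - 57
     = 5.177632.
Step 4: Ties present; correction factor C = 1 - 78/(18^3 - 18) = 0.986584. Corrected H = 5.177632 / 0.986584 = 5.248039.
Step 5: Under H0, H ~ chi^2(3); p-value = 0.154510.
Step 6: alpha = 0.1. fail to reject H0.

H = 5.2480, df = 3, p = 0.154510, fail to reject H0.


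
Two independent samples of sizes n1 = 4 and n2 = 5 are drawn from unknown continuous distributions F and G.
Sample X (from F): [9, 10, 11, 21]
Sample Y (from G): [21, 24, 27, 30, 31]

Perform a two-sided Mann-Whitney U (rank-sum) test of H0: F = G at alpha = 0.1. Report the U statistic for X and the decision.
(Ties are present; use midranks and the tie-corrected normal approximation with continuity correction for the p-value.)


Step 1: Combine and sort all 9 observations; assign midranks.
sorted (value, group): (9,X), (10,X), (11,X), (21,X), (21,Y), (24,Y), (27,Y), (30,Y), (31,Y)
ranks: 9->1, 10->2, 11->3, 21->4.5, 21->4.5, 24->6, 27->7, 30->8, 31->9
Step 2: Rank sum for X: R1 = 1 + 2 + 3 + 4.5 = 10.5.
Step 3: U_X = R1 - n1(n1+1)/2 = 10.5 - 4*5/2 = 10.5 - 10 = 0.5.
       U_Y = n1*n2 - U_X = 20 - 0.5 = 19.5.
Step 4: Ties are present, so use the tie-corrected normal approximation (with continuity correction) for the p-value.
Step 5: p-value = 0.026844; compare to alpha = 0.1. reject H0.

U_X = 0.5, p = 0.026844, reject H0 at alpha = 0.1.


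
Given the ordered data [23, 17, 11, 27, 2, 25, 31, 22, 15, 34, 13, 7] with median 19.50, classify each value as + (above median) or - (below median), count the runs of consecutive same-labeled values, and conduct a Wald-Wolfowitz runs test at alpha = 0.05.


Step 1: Compute median = 19.50; label A = above, B = below.
Labels in order: ABBABAAABABB  (n_A = 6, n_B = 6)
Step 2: Count runs R = 8.
Step 3: Under H0 (random ordering), E[R] = 2*n_A*n_B/(n_A+n_B) + 1 = 2*6*6/12 + 1 = 7.0000.
        Var[R] = 2*n_A*n_B*(2*n_A*n_B - n_A - n_B) / ((n_A+n_B)^2 * (n_A+n_B-1)) = 4320/1584 = 2.7273.
        SD[R] = 1.6514.
Step 4: Continuity-corrected z = (R - 0.5 - E[R]) / SD[R] = (8 - 0.5 - 7.0000) / 1.6514 = 0.3028.
Step 5: Two-sided p-value via normal approximation = 2*(1 - Phi(|z|)) = 0.762069.
Step 6: alpha = 0.05. fail to reject H0.

R = 8, z = 0.3028, p = 0.762069, fail to reject H0.


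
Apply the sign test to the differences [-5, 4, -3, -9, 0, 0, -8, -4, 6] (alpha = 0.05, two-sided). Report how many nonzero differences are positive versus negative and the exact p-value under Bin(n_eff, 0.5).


Step 1: Discard zero differences. Original n = 9; n_eff = number of nonzero differences = 7.
Nonzero differences (with sign): -5, +4, -3, -9, -8, -4, +6
Step 2: Count signs: positive = 2, negative = 5.
Step 3: Under H0: P(positive) = 0.5, so the number of positives S ~ Bin(7, 0.5).
Step 4: Two-sided exact p-value = sum of Bin(7,0.5) probabilities at or below the observed probability = 0.453125.
Step 5: alpha = 0.05. fail to reject H0.

n_eff = 7, pos = 2, neg = 5, p = 0.453125, fail to reject H0.


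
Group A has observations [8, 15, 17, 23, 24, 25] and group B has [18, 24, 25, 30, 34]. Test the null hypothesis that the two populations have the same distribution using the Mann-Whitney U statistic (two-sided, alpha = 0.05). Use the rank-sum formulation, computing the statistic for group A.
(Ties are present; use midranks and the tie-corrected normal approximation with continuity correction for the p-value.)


Step 1: Combine and sort all 11 observations; assign midranks.
sorted (value, group): (8,X), (15,X), (17,X), (18,Y), (23,X), (24,X), (24,Y), (25,X), (25,Y), (30,Y), (34,Y)
ranks: 8->1, 15->2, 17->3, 18->4, 23->5, 24->6.5, 24->6.5, 25->8.5, 25->8.5, 30->10, 34->11
Step 2: Rank sum for X: R1 = 1 + 2 + 3 + 5 + 6.5 + 8.5 = 26.
Step 3: U_X = R1 - n1(n1+1)/2 = 26 - 6*7/2 = 26 - 21 = 5.
       U_Y = n1*n2 - U_X = 30 - 5 = 25.
Step 4: Ties are present, so use the tie-corrected normal approximation (with continuity correction) for the p-value.
Step 5: p-value = 0.081440; compare to alpha = 0.05. fail to reject H0.

U_X = 5, p = 0.081440, fail to reject H0 at alpha = 0.05.
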